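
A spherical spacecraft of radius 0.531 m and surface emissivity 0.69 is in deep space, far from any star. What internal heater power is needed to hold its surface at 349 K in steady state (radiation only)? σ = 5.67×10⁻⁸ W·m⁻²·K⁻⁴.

P ≈ 2060 W

P = εσ·4πr²·T⁴.
4πr² = 3.543 m²; T⁴ = 1.484×10¹⁰ K⁴.
P = 0.69·5.67×10⁻⁸·3.543·1.484×10¹⁰.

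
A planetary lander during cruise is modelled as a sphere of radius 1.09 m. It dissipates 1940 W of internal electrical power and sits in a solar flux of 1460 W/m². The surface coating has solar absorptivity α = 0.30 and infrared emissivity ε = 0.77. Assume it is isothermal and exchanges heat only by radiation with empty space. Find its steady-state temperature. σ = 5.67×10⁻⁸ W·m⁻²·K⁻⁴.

T ≈ 272 K

At steady state, absorbed solar power + internal power = radiated power.
Absorbed: α·S·A_cross = 0.30·1460·3.733 = 1635 W (cross-section πr²).
Total input = 1635 + 1940 = 3575 W.
Radiated: εσ·A_surf·T⁴ with A_surf = 4πr² = 14.93 m².
T⁴ = 3575/(0.77·5.67×10⁻⁸·14.93) = 5.484×10⁹ K⁴.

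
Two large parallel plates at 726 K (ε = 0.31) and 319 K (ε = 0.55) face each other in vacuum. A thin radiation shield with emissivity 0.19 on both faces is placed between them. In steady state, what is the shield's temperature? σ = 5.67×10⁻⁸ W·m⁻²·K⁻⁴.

T_s ≈ 601 K

In steady state the net flux on the hot side equals that on the cold side.
σ(T₁⁴−T_s⁴)/D₁ = σ(T_s⁴−T₂⁴)/D₂, with D₁ = 1/ε₁+1/ε_s−1 = 7.489, D₂ = 1/ε_s+1/ε₂−1 = 6.081.
Solve for T_s⁴: T_s⁴ = (D₂·T₁⁴ + D₁·T₂⁴)/(D₁+D₂) = 1.302×10¹¹ K⁴.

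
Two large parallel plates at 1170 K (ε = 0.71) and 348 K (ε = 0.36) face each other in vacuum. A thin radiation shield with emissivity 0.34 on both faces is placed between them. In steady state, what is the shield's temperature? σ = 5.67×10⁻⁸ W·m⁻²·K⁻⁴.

In steady state the net flux on the hot side equals that on the cold side.
σ(T₁⁴−T_s⁴)/D₁ = σ(T_s⁴−T₂⁴)/D₂, with D₁ = 1/ε₁+1/ε_s−1 = 3.350, D₂ = 1/ε_s+1/ε₂−1 = 4.719.
Solve for T_s⁴: T_s⁴ = (D₂·T₁⁴ + D₁·T₂⁴)/(D₁+D₂) = 1.102×10¹² K⁴.

T_s ≈ 1020 K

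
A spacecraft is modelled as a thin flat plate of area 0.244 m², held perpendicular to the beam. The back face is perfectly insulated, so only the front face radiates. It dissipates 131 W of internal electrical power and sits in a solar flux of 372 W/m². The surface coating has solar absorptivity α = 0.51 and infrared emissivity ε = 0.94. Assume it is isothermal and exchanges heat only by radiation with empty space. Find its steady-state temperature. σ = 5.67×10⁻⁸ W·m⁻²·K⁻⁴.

T ≈ 342 K

At steady state, absorbed solar power + internal power = radiated power.
Absorbed: α·S·A_cross = 0.51·372·0.2440 = 46.29 W (cross-section A).
Total input = 46.29 + 131 = 177.3 W.
Radiated: εσ·A_surf·T⁴ with A_surf = A = 0.2440 m².
T⁴ = 177.3/(0.94·5.67×10⁻⁸·0.2440) = 1.363×10¹⁰ K⁴.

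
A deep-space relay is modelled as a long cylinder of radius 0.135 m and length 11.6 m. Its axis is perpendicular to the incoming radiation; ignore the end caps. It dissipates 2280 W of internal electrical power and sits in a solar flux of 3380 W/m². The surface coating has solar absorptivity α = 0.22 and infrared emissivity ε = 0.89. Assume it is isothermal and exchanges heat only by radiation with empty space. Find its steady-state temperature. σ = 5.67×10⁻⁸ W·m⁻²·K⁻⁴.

At steady state, absorbed solar power + internal power = radiated power.
Absorbed: α·S·A_cross = 0.22·3380·3.132 = 2329 W (cross-section 2rL).
Total input = 2329 + 2280 = 4609 W.
Radiated: εσ·A_surf·T⁴ with A_surf = 2πrL = 9.839 m².
T⁴ = 4609/(0.89·5.67×10⁻⁸·9.839) = 9.282×10⁹ K⁴.

T ≈ 310 K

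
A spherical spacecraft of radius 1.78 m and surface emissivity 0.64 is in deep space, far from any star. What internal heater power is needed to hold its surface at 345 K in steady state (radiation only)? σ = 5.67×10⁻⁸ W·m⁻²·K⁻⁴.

P ≈ 20500 W

P = εσ·4πr²·T⁴.
4πr² = 39.82 m²; T⁴ = 1.417×10¹⁰ K⁴.
P = 0.64·5.67×10⁻⁸·39.82·1.417×10¹⁰.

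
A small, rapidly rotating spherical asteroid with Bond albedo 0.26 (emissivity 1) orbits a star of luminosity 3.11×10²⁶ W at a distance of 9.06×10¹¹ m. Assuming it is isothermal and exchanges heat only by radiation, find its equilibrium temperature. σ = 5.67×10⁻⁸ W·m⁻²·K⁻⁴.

First find the stellar flux at distance d: S = L/(4πd²) = 3.11×10²⁶/(4π·(9.06×10¹¹)²) = 30.15 W/m².
For an isothermal sphere, absorbed (1−a)S·πr² = emitted σ·4πr²·T⁴, so T⁴ = (1−a)S/(4σ).
T⁴ = 0.740·30.15/(4·5.67×10⁻⁸) = 9.837×10⁷ K⁴.

T ≈ 99.6 K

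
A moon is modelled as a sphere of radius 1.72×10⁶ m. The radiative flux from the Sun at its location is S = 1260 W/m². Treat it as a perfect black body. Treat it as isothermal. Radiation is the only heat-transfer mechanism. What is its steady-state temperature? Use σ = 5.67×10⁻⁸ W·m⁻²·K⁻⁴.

At equilibrium, absorbed power = emitted power.
Absorbing cross-section = πr² = 9.294×10¹² m²; emitting surface = 4πr² = 3.718×10¹³ m² (ratio 4).
S·A_cross = εσ·A_surf·T⁴  ⇒  T⁴ = S/(4σ).
T⁴ = 1.00·1260/(4·5.67×10⁻⁸) = 5.556×10⁹ K⁴.
T = (5.556×10⁹)^(1/4).

T ≈ 273 K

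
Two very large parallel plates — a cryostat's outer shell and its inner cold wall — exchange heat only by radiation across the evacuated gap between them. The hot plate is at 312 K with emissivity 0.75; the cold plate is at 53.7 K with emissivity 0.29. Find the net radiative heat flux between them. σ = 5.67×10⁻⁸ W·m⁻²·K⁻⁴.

q ≈ 142 W/m²

For two infinite grey parallel plates, q = σ(T₁⁴ − T₂⁴)/(1/ε₁ + 1/ε₂ − 1).
T₁⁴ − T₂⁴ = 9.476×10⁹ − 8.316×10⁶ = 9.468×10⁹ K⁴.
1/ε₁ + 1/ε₂ − 1 = 1.333 + 3.448 − 1 = 3.782.
q = 5.67×10⁻⁸ × 9.468×10⁹ / 3.782.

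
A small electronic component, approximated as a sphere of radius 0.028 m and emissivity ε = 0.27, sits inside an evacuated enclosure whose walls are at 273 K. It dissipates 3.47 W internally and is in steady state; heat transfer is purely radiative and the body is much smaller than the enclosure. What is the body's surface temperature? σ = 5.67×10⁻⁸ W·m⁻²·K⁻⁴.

T ≈ 411 K

For a small grey body in a large enclosure, net radiated power = εσA(T⁴ − T_w⁴).
Steady state: P = εσA(T⁴ − T_w⁴) with A = 4πr² = 0.009852 m².
T⁴ = P/(εσA) + T_w⁴ = 3.47/(0.27·5.67×10⁻⁸·0.009852) + (273)⁴
    = 2.301×10¹⁰ + 5.555×10⁹ = 2.856×10¹⁰ K⁴.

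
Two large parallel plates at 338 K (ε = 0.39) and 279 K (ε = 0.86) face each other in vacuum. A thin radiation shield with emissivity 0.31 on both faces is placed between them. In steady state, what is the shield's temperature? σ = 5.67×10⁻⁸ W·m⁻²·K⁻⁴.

In steady state the net flux on the hot side equals that on the cold side.
σ(T₁⁴−T_s⁴)/D₁ = σ(T_s⁴−T₂⁴)/D₂, with D₁ = 1/ε₁+1/ε_s−1 = 4.790, D₂ = 1/ε_s+1/ε₂−1 = 3.389.
Solve for T_s⁴: T_s⁴ = (D₂·T₁⁴ + D₁·T₂⁴)/(D₁+D₂) = 8.956×10⁹ K⁴.

T_s ≈ 308 K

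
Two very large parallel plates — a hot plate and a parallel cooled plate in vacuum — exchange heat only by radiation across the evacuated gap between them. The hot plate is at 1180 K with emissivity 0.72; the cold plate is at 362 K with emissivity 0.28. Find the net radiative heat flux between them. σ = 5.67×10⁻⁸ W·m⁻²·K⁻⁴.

q ≈ 27500 W/m²

For two infinite grey parallel plates, q = σ(T₁⁴ − T₂⁴)/(1/ε₁ + 1/ε₂ − 1).
T₁⁴ − T₂⁴ = 1.939×10¹² − 1.717×10¹⁰ = 1.922×10¹² K⁴.
1/ε₁ + 1/ε₂ − 1 = 1.389 + 3.571 − 1 = 3.960.
q = 5.67×10⁻⁸ × 1.922×10¹² / 3.960.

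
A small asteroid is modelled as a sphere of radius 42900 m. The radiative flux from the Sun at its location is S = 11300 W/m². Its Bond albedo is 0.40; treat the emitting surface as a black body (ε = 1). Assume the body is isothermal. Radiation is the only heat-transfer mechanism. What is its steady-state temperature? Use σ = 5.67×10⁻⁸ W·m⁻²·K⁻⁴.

T ≈ 416 K

At equilibrium, absorbed power = emitted power.
Absorbing cross-section = πr² = 5.782×10⁹ m²; emitting surface = 4πr² = 2.313×10¹⁰ m² (ratio 4).
(1−a)S·A_cross = εσ·A_surf·T⁴  ⇒  T⁴ = (1−a)S/(4σ).
T⁴ = 0.600·11300/(4·5.67×10⁻⁸) = 2.989×10¹⁰ K⁴.
T = (2.989×10¹⁰)^(1/4).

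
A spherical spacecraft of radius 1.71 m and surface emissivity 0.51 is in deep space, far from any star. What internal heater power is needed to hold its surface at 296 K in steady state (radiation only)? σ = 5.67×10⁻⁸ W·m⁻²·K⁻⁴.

P ≈ 8160 W

P = εσ·4πr²·T⁴.
4πr² = 36.75 m²; T⁴ = 7.677×10⁹ K⁴.
P = 0.51·5.67×10⁻⁸·36.75·7.677×10⁹.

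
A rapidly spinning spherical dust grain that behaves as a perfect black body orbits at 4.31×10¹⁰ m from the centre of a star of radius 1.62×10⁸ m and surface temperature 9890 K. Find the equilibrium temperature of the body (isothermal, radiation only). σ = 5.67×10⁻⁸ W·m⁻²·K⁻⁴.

T ≈ 429 K

The star's surface emits σT_*⁴; at distance d the flux is S = σT_*⁴(R_*/d)².
S = 5.67×10⁻⁸·(9890)⁴·(1.62×10⁸/4.31×10¹⁰)² = 7664 W/m².
For an isothermal sphere T⁴ = (1−a)S/(4σ) = 3.379×10¹⁰ K⁴.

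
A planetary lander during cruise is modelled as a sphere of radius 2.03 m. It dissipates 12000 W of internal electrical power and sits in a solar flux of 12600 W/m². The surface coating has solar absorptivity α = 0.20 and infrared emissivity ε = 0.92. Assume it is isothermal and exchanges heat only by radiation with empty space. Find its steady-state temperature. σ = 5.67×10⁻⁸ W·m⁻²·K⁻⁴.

At steady state, absorbed solar power + internal power = radiated power.
Absorbed: α·S·A_cross = 0.20·12600·12.95 = 32620 W (cross-section πr²).
Total input = 32620 + 12000 = 44620 W.
Radiated: εσ·A_surf·T⁴ with A_surf = 4πr² = 51.78 m².
T⁴ = 44620/(0.92·5.67×10⁻⁸·51.78) = 1.652×10¹⁰ K⁴.

T ≈ 359 K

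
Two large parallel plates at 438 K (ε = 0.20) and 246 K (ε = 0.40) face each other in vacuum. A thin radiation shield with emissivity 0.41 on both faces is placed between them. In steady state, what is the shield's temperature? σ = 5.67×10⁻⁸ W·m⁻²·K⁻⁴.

In steady state the net flux on the hot side equals that on the cold side.
σ(T₁⁴−T_s⁴)/D₁ = σ(T_s⁴−T₂⁴)/D₂, with D₁ = 1/ε₁+1/ε_s−1 = 6.439, D₂ = 1/ε_s+1/ε₂−1 = 3.939.
Solve for T_s⁴: T_s⁴ = (D₂·T₁⁴ + D₁·T₂⁴)/(D₁+D₂) = 1.624×10¹⁰ K⁴.

T_s ≈ 357 K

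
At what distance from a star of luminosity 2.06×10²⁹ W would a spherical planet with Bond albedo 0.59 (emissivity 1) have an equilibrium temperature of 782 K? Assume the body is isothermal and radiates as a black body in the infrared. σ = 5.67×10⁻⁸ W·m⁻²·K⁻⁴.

For an isothermal black-emitting sphere, (1−a)S·πr² = σ·4πr²·T⁴ ⇒ S = 4σT⁴/(1−a).
S = 4·5.67×10⁻⁸·(782)⁴/0.410 = 2.069×10⁵ W/m².
Flux falls as S = L/(4πd²), so d = √(L/(4πS)) = √(2.06×10²⁹/(4π·2.069×10⁵)).

d ≈ 2.82×10¹¹ m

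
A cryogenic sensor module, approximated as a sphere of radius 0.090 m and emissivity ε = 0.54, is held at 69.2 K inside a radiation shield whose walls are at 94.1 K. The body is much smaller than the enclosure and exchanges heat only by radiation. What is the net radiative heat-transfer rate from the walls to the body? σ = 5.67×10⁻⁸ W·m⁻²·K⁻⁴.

P_net ≈ 0.173 W

For a small grey body in a large enclosure: P_net = εσA(T_body⁴ − T_wall⁴).
A = 4πr² = 0.1018 m²; T_body⁴ − T_wall⁴ = 2.293×10⁷ − 7.841×10⁷ = -5.548×10⁷ K⁴.
|P_net| = 0.54·5.67×10⁻⁸·0.1018·5.548×10⁷.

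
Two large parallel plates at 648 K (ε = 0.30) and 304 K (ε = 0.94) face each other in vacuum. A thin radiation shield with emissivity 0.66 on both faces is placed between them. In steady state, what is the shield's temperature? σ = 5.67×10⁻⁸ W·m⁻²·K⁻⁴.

In steady state the net flux on the hot side equals that on the cold side.
σ(T₁⁴−T_s⁴)/D₁ = σ(T_s⁴−T₂⁴)/D₂, with D₁ = 1/ε₁+1/ε_s−1 = 3.848, D₂ = 1/ε_s+1/ε₂−1 = 1.579.
Solve for T_s⁴: T_s⁴ = (D₂·T₁⁴ + D₁·T₂⁴)/(D₁+D₂) = 5.735×10¹⁰ K⁴.

T_s ≈ 489 K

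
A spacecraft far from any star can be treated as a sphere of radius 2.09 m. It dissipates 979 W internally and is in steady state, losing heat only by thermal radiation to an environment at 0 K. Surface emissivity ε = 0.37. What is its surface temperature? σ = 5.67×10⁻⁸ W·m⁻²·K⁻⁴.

Steady state: internal power = radiated power, P = εσA T⁴.
Radiating area A = 4πr² = 54.89 m².
T⁴ = P/(εσA) = 979/(0.37·5.67×10⁻⁸·54.89) = 8.501×10⁸ K⁴.
T = (8.501×10⁸)^(1/4).

T ≈ 171 K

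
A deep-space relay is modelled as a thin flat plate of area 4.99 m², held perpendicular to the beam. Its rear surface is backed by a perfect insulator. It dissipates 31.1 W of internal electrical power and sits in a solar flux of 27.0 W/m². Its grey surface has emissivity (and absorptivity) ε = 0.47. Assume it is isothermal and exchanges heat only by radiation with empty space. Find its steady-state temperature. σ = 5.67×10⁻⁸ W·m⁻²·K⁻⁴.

T ≈ 163 K

At steady state, absorbed solar power + internal power = radiated power.
Absorbed: α·S·A_cross = 0.47·27.0·4.990 = 63.32 W (cross-section A).
Total input = 63.32 + 31.1 = 94.42 W.
Radiated: εσ·A_surf·T⁴ with A_surf = A = 4.990 m².
T⁴ = 94.42/(0.47·5.67×10⁻⁸·4.990) = 7.101×10⁸ K⁴.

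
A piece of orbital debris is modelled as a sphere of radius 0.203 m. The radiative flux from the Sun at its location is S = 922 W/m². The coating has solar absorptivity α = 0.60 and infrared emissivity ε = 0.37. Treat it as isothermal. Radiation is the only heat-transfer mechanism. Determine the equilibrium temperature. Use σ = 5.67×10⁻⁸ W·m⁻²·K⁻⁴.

At equilibrium, absorbed power = emitted power.
Absorbing cross-section = πr² = 0.1295 m²; emitting surface = 4πr² = 0.5178 m² (ratio 4).
αS·A_cross = εσ·A_surf·T⁴  ⇒  T⁴ = αS/(ε·4σ).
T⁴ = 0.600·922/(0.37·4·5.67×10⁻⁸) = 6.592×10⁹ K⁴.
T = (6.592×10⁹)^(1/4).

T ≈ 285 K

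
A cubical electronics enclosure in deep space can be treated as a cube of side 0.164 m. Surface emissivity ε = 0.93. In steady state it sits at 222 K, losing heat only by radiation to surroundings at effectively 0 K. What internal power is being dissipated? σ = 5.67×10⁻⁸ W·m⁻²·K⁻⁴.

P ≈ 20.7 W

Steady state: P = εσA T⁴.
A = 6L² = 0.1614 m²; T⁴ = (222)⁴ = 2.429×10⁹ K⁴.
P = 0.93 × 5.67×10⁻⁸ × 0.1614 × 2.429×10⁹.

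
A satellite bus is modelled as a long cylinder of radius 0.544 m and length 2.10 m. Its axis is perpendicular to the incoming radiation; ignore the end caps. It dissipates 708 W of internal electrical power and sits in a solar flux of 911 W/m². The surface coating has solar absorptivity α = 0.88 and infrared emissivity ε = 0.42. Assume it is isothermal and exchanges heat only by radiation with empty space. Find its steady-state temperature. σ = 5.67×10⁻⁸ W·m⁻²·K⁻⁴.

T ≈ 349 K

At steady state, absorbed solar power + internal power = radiated power.
Absorbed: α·S·A_cross = 0.88·911·2.285 = 1832 W (cross-section 2rL).
Total input = 1832 + 708 = 2540 W.
Radiated: εσ·A_surf·T⁴ with A_surf = 2πrL = 7.178 m².
T⁴ = 2540/(0.42·5.67×10⁻⁸·7.178) = 1.486×10¹⁰ K⁴.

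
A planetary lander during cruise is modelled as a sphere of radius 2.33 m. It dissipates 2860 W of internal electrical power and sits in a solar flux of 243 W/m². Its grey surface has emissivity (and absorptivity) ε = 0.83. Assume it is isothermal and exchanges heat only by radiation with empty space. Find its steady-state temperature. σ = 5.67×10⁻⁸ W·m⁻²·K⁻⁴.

At steady state, absorbed solar power + internal power = radiated power.
Absorbed: α·S·A_cross = 0.83·243·17.06 = 3440 W (cross-section πr²).
Total input = 3440 + 2860 = 6300 W.
Radiated: εσ·A_surf·T⁴ with A_surf = 4πr² = 68.22 m².
T⁴ = 6300/(0.83·5.67×10⁻⁸·68.22) = 1.962×10⁹ K⁴.

T ≈ 210 K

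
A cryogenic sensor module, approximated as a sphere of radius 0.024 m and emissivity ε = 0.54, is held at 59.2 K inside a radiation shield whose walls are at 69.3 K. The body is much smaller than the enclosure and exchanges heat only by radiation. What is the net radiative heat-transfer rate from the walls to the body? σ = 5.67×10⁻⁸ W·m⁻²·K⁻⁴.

For a small grey body in a large enclosure: P_net = εσA(T_body⁴ − T_wall⁴).
A = 4πr² = 0.007238 m²; T_body⁴ − T_wall⁴ = 1.228×10⁷ − 2.306×10⁷ = -1.078×10⁷ K⁴.
|P_net| = 0.54·5.67×10⁻⁸·0.007238·1.078×10⁷.

P_net ≈ 0.00239 W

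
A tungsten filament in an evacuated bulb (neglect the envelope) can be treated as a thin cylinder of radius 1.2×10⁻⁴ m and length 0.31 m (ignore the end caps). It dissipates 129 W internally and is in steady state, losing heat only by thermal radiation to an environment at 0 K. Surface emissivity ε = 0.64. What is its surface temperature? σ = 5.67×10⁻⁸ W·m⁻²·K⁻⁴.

T ≈ 1970 K

Steady state: internal power = radiated power, P = εσA T⁴.
Radiating area A = 2πrL = 2.337×10⁻⁴ m².
T⁴ = P/(εσA) = 129/(0.64·5.67×10⁻⁸·2.337×10⁻⁴) = 1.521×10¹³ K⁴.
T = (1.521×10¹³)^(1/4).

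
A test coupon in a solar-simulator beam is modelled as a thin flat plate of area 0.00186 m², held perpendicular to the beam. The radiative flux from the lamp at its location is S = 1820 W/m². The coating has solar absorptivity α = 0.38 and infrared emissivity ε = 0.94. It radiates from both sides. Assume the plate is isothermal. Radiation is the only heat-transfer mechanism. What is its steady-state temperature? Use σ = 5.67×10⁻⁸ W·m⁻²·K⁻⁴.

At equilibrium, absorbed power = emitted power.
Absorbing cross-section = A = 0.001860 m²; emitting surface = 2A = 0.003720 m² (ratio 2).
αS·A_cross = εσ·A_surf·T⁴  ⇒  T⁴ = αS/(ε·2σ).
T⁴ = 0.380·1820/(0.94·2·5.67×10⁻⁸) = 6.488×10⁹ K⁴.
T = (6.488×10⁹)^(1/4).

T ≈ 284 K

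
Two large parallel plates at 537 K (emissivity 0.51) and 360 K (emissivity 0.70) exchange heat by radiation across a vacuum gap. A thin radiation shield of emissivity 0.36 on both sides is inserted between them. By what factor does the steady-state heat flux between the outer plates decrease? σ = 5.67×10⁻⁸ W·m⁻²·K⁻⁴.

Without shield: q₀ = σΔ(T⁴)/(1/ε₁+1/ε₂−1) with denominator 2.389.
With shield the two gaps are in series; the resistances add: (1/ε₁+1/ε_s−1)+(1/ε_s+1/ε₂−1) = 3.739+3.206 = 6.945.
Heat-flux ratio q₀/q = 6.945/2.389.

factor ≈ 2.91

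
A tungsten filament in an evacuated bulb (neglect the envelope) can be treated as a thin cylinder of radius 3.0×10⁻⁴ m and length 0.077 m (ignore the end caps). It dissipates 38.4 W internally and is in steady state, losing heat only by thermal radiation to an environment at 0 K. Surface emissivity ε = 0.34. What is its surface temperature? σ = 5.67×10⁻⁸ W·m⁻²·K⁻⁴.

Steady state: internal power = radiated power, P = εσA T⁴.
Radiating area A = 2πrL = 1.451×10⁻⁴ m².
T⁴ = P/(εσA) = 38.4/(0.34·5.67×10⁻⁸·1.451×10⁻⁴) = 1.372×10¹³ K⁴.
T = (1.372×10¹³)^(1/4).

T ≈ 1920 K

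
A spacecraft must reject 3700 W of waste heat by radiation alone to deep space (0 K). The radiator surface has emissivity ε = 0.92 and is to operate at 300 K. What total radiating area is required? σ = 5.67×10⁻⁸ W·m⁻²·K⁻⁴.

P = εσA T⁴ ⇒ A = P/(εσT⁴).
T⁴ = 8.100×10⁹ K⁴.
A = 3700/(0.92 × 5.67×10⁻⁸ × 8.100×10⁹).

A ≈ 8.76 m²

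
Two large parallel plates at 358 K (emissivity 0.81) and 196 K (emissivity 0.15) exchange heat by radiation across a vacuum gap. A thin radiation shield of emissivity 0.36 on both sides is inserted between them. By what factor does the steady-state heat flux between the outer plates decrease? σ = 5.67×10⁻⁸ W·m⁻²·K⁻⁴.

factor ≈ 1.66

Without shield: q₀ = σΔ(T⁴)/(1/ε₁+1/ε₂−1) with denominator 6.901.
With shield the two gaps are in series; the resistances add: (1/ε₁+1/ε_s−1)+(1/ε_s+1/ε₂−1) = 3.012+8.444 = 11.46.
Heat-flux ratio q₀/q = 11.46/6.901.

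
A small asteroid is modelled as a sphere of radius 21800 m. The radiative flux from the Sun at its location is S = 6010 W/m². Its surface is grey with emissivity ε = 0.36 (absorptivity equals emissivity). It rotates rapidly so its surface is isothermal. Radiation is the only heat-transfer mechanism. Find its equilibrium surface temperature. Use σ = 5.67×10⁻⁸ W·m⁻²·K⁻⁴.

At equilibrium, absorbed power = emitted power.
Absorbing cross-section = πr² = 1.493×10⁹ m²; emitting surface = 4πr² = 5.972×10⁹ m² (ratio 4).
εS·A_cross = εσ·A_surf·T⁴  ⇒  T⁴ = S/(4σ)   (ε cancels).
T⁴ = 6010/(4·5.67×10⁻⁸) = 2.650×10¹⁰ K⁴.
T = (2.650×10¹⁰)^(1/4).

T ≈ 403 K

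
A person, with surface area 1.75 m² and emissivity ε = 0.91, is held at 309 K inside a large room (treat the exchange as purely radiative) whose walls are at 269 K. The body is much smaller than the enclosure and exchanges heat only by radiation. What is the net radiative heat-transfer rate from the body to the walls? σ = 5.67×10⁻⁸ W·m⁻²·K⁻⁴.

P_net ≈ 350 W

For a small grey body in a large enclosure: P_net = εσA(T_body⁴ − T_wall⁴).
A = 1.75 m²; T_body⁴ − T_wall⁴ = 9.117×10⁹ − 5.236×10⁹ = 3.881×10⁹ K⁴.
|P_net| = 0.91·5.67×10⁻⁸·1.750·3.881×10⁹.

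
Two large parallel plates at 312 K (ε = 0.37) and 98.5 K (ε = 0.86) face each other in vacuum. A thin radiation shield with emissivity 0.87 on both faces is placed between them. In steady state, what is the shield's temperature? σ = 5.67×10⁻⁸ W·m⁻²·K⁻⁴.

T_s ≈ 235 K

In steady state the net flux on the hot side equals that on the cold side.
σ(T₁⁴−T_s⁴)/D₁ = σ(T_s⁴−T₂⁴)/D₂, with D₁ = 1/ε₁+1/ε_s−1 = 2.852, D₂ = 1/ε_s+1/ε₂−1 = 1.312.
Solve for T_s⁴: T_s⁴ = (D₂·T₁⁴ + D₁·T₂⁴)/(D₁+D₂) = 3.050×10⁹ K⁴.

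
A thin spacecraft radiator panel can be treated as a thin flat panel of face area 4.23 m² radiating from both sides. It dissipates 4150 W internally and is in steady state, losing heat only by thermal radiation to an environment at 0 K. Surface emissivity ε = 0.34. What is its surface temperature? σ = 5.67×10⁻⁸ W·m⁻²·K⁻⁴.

Steady state: internal power = radiated power, P = εσA T⁴.
Radiating area A = 2·4.23 = 8.460 m².
T⁴ = P/(εσA) = 4150/(0.34·5.67×10⁻⁸·8.460) = 2.545×10¹⁰ K⁴.
T = (2.545×10¹⁰)^(1/4).

T ≈ 399 K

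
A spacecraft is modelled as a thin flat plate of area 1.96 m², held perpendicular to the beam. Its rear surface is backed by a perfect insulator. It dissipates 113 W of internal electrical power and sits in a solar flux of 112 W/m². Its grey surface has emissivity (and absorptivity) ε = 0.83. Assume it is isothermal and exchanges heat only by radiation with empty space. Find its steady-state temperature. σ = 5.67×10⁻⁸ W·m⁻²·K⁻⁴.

T ≈ 238 K

At steady state, absorbed solar power + internal power = radiated power.
Absorbed: α·S·A_cross = 0.83·112·1.960 = 182.2 W (cross-section A).
Total input = 182.2 + 113 = 295.2 W.
Radiated: εσ·A_surf·T⁴ with A_surf = A = 1.960 m².
T⁴ = 295.2/(0.83·5.67×10⁻⁸·1.960) = 3.200×10⁹ K⁴.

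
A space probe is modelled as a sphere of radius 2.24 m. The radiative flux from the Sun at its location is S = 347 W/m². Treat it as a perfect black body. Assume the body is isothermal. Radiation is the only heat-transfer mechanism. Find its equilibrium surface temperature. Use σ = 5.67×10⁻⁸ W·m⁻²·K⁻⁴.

T ≈ 198 K

At equilibrium, absorbed power = emitted power.
Absorbing cross-section = πr² = 15.76 m²; emitting surface = 4πr² = 63.05 m² (ratio 4).
S·A_cross = εσ·A_surf·T⁴  ⇒  T⁴ = S/(4σ).
T⁴ = 1.00·347/(4·5.67×10⁻⁸) = 1.530×10⁹ K⁴.
T = (1.530×10⁹)^(1/4).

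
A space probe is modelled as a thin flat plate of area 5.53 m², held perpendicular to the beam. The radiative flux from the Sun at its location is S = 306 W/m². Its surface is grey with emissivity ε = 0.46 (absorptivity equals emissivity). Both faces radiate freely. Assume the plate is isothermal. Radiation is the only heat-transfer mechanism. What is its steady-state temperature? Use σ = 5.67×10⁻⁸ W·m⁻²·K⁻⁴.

T ≈ 228 K

At equilibrium, absorbed power = emitted power.
Absorbing cross-section = A = 5.530 m²; emitting surface = 2A = 11.06 m² (ratio 2).
εS·A_cross = εσ·A_surf·T⁴  ⇒  T⁴ = S/(2σ)   (ε cancels).
T⁴ = 306/(2·5.67×10⁻⁸) = 2.698×10⁹ K⁴.
T = (2.698×10⁹)^(1/4).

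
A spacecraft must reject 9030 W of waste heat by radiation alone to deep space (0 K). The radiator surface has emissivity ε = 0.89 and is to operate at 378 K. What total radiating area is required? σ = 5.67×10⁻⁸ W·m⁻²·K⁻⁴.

P = εσA T⁴ ⇒ A = P/(εσT⁴).
T⁴ = 2.042×10¹⁰ K⁴.
A = 9030/(0.89 × 5.67×10⁻⁸ × 2.042×10¹⁰).

A ≈ 8.76 m²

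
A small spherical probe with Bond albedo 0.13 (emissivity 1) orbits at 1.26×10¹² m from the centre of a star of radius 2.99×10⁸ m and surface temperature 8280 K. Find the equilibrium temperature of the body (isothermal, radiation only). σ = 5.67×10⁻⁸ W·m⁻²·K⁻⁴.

T ≈ 87.1 K

The star's surface emits σT_*⁴; at distance d the flux is S = σT_*⁴(R_*/d)².
S = 5.67×10⁻⁸·(8280)⁴·(2.99×10⁸/1.26×10¹²)² = 15.01 W/m².
For an isothermal sphere T⁴ = (1−a)S/(4σ) = 5.757×10⁷ K⁴.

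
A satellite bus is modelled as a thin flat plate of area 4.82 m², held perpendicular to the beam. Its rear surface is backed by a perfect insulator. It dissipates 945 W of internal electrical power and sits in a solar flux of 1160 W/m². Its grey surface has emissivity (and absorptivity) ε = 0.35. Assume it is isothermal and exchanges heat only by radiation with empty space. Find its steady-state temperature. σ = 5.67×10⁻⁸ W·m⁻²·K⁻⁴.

T ≈ 417 K

At steady state, absorbed solar power + internal power = radiated power.
Absorbed: α·S·A_cross = 0.35·1160·4.820 = 1957 W (cross-section A).
Total input = 1957 + 945 = 2902 W.
Radiated: εσ·A_surf·T⁴ with A_surf = A = 4.820 m².
T⁴ = 2902/(0.35·5.67×10⁻⁸·4.820) = 3.034×10¹⁰ K⁴.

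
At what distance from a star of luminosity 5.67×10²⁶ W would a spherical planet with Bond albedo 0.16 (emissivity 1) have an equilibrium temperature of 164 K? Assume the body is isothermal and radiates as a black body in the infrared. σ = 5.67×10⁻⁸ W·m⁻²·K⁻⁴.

d ≈ 4.81×10¹¹ m

For an isothermal black-emitting sphere, (1−a)S·πr² = σ·4πr²·T⁴ ⇒ S = 4σT⁴/(1−a).
S = 4·5.67×10⁻⁸·(164)⁴/0.840 = 195.3 W/m².
Flux falls as S = L/(4πd²), so d = √(L/(4πS)) = √(5.67×10²⁶/(4π·195.3)).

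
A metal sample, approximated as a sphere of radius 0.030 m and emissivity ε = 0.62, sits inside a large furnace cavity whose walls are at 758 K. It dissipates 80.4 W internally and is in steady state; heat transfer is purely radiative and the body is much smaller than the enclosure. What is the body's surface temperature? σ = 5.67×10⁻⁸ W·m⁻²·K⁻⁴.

T ≈ 854 K

For a small grey body in a large enclosure, net radiated power = εσA(T⁴ − T_w⁴).
Steady state: P = εσA(T⁴ − T_w⁴) with A = 4πr² = 0.01131 m².
T⁴ = P/(εσA) + T_w⁴ = 80.4/(0.62·5.67×10⁻⁸·0.01131) + (758)⁴
    = 2.022×10¹¹ + 3.301×10¹¹ = 5.323×10¹¹ K⁴.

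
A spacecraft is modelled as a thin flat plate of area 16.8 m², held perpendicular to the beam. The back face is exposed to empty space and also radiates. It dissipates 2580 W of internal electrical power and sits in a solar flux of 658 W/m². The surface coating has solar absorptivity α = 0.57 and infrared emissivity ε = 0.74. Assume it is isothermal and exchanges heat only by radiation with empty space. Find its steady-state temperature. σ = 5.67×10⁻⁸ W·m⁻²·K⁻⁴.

T ≈ 282 K

At steady state, absorbed solar power + internal power = radiated power.
Absorbed: α·S·A_cross = 0.57·658·16.80 = 6301 W (cross-section A).
Total input = 6301 + 2580 = 8881 W.
Radiated: εσ·A_surf·T⁴ with A_surf = 2A = 33.60 m².
T⁴ = 8881/(0.74·5.67×10⁻⁸·33.60) = 6.300×10⁹ K⁴.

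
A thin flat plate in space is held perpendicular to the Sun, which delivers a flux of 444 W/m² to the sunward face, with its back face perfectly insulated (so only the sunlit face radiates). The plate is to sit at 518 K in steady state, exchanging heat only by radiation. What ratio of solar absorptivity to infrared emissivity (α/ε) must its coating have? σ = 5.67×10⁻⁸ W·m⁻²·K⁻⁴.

α/ε ≈ 9.19

Balance: αS·A = εσ·1A·T⁴ ⇒ α/ε = σT⁴/S.
α/ε = 5.67×10⁻⁸·(518)⁴/444 = 5.67×10⁻⁸·7.200×10¹⁰/444.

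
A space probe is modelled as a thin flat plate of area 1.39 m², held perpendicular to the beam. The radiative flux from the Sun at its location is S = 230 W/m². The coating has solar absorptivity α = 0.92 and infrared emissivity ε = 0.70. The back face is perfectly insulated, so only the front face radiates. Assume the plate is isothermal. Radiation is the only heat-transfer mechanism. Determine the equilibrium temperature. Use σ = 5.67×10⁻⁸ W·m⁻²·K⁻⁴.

T ≈ 270 K

At equilibrium, absorbed power = emitted power.
Absorbing cross-section = A = 1.390 m²; emitting surface = A = 1.390 m² (ratio 1).
αS·A_cross = εσ·A_surf·T⁴  ⇒  T⁴ = αS/(ε·1σ).
T⁴ = 0.920·230/(0.70·1·5.67×10⁻⁸) = 5.331×10⁹ K⁴.
T = (5.331×10⁹)^(1/4).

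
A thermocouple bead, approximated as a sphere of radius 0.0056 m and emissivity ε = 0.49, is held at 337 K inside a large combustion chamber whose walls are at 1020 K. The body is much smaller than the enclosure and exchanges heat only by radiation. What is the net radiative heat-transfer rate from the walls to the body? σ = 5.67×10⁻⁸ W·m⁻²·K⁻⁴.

P_net ≈ 11.7 W

For a small grey body in a large enclosure: P_net = εσA(T_body⁴ − T_wall⁴).
A = 4πr² = 3.941×10⁻⁴ m²; T_body⁴ − T_wall⁴ = 1.290×10¹⁰ − 1.082×10¹² = -1.070×10¹² K⁴.
|P_net| = 0.49·5.67×10⁻⁸·3.941×10⁻⁴·1.070×10¹².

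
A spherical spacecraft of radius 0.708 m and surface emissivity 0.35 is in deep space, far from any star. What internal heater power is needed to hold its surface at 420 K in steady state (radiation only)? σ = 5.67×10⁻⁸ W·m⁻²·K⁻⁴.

P ≈ 3890 W

P = εσ·4πr²·T⁴.
4πr² = 6.299 m²; T⁴ = 3.112×10¹⁰ K⁴.
P = 0.35·5.67×10⁻⁸·6.299·3.112×10¹⁰.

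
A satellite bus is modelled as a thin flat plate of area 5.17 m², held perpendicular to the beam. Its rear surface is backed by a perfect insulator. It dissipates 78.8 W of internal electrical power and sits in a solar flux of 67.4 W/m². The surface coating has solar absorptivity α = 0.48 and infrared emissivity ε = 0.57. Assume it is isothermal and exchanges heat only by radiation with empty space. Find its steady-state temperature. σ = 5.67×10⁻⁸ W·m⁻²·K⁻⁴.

At steady state, absorbed solar power + internal power = radiated power.
Absorbed: α·S·A_cross = 0.48·67.4·5.170 = 167.3 W (cross-section A).
Total input = 167.3 + 78.8 = 246.1 W.
Radiated: εσ·A_surf·T⁴ with A_surf = A = 5.170 m².
T⁴ = 246.1/(0.57·5.67×10⁻⁸·5.170) = 1.473×10⁹ K⁴.

T ≈ 196 K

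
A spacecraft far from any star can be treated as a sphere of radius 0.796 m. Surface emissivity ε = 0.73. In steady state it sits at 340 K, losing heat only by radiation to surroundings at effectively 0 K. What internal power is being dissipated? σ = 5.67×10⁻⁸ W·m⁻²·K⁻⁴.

Steady state: P = εσA T⁴.
A = 4πr² = 7.962 m²; T⁴ = (340)⁴ = 1.336×10¹⁰ K⁴.
P = 0.73 × 5.67×10⁻⁸ × 7.962 × 1.336×10¹⁰.

P ≈ 4400 W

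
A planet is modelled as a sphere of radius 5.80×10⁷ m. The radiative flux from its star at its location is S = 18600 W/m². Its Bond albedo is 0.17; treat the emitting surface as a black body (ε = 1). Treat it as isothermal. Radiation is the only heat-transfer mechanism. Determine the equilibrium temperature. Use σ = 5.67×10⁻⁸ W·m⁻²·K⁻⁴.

T ≈ 511 K

At equilibrium, absorbed power = emitted power.
Absorbing cross-section = πr² = 1.057×10¹⁶ m²; emitting surface = 4πr² = 4.227×10¹⁶ m² (ratio 4).
(1−a)S·A_cross = εσ·A_surf·T⁴  ⇒  T⁴ = (1−a)S/(4σ).
T⁴ = 0.830·18600/(4·5.67×10⁻⁸) = 6.807×10¹⁰ K⁴.
T = (6.807×10¹⁰)^(1/4).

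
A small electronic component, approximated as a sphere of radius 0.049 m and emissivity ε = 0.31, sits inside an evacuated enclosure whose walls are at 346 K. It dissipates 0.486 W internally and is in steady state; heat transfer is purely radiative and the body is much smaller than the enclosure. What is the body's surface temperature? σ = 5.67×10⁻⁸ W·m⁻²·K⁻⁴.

For a small grey body in a large enclosure, net radiated power = εσA(T⁴ − T_w⁴).
Steady state: P = εσA(T⁴ − T_w⁴) with A = 4πr² = 0.03017 m².
T⁴ = P/(εσA) + T_w⁴ = 0.486/(0.31·5.67×10⁻⁸·0.03017) + (346)⁴
    = 9.164×10⁸ + 1.433×10¹⁰ = 1.525×10¹⁰ K⁴.

T ≈ 351 K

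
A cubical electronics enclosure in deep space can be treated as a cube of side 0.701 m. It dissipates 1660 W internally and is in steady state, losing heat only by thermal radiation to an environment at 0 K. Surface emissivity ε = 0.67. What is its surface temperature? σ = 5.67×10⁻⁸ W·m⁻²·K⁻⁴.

Steady state: internal power = radiated power, P = εσA T⁴.
Radiating area A = 6L² = 2.948 m².
T⁴ = P/(εσA) = 1660/(0.67·5.67×10⁻⁸·2.948) = 1.482×10¹⁰ K⁴.
T = (1.482×10¹⁰)^(1/4).

T ≈ 349 K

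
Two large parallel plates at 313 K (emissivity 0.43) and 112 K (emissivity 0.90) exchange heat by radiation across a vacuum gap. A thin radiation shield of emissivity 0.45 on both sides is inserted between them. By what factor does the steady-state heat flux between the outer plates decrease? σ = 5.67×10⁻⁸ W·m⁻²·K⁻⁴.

factor ≈ 2.41

Without shield: q₀ = σΔ(T⁴)/(1/ε₁+1/ε₂−1) with denominator 2.437.
With shield the two gaps are in series; the resistances add: (1/ε₁+1/ε_s−1)+(1/ε_s+1/ε₂−1) = 3.548+2.333 = 5.881.
Heat-flux ratio q₀/q = 5.881/2.437.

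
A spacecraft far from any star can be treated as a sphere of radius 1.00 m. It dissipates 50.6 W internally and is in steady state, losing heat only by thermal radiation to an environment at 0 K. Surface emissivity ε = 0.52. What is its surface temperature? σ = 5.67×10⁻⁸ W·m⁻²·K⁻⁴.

T ≈ 108 K

Steady state: internal power = radiated power, P = εσA T⁴.
Radiating area A = 4πr² = 12.57 m².
T⁴ = P/(εσA) = 50.6/(0.52·5.67×10⁻⁸·12.57) = 1.366×10⁸ K⁴.
T = (1.366×10⁸)^(1/4).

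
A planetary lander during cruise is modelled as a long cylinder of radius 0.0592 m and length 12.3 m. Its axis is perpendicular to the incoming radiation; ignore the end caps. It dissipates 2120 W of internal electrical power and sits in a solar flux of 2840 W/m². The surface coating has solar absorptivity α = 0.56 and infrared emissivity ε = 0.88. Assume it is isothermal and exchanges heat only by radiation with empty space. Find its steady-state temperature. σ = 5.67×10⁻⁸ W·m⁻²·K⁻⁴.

T ≈ 373 K

At steady state, absorbed solar power + internal power = radiated power.
Absorbed: α·S·A_cross = 0.56·2840·1.456 = 2316 W (cross-section 2rL).
Total input = 2316 + 2120 = 4436 W.
Radiated: εσ·A_surf·T⁴ with A_surf = 2πrL = 4.575 m².
T⁴ = 4436/(0.88·5.67×10⁻⁸·4.575) = 1.943×10¹⁰ K⁴.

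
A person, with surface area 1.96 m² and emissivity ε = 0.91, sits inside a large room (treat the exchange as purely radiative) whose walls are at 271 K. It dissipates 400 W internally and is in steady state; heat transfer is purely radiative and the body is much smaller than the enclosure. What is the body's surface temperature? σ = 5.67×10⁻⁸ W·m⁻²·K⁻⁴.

T ≈ 311 K

For a small grey body in a large enclosure, net radiated power = εσA(T⁴ − T_w⁴).
Steady state: P = εσA(T⁴ − T_w⁴) with A = 1.96 m².
T⁴ = P/(εσA) + T_w⁴ = 400/(0.91·5.67×10⁻⁸·1.960) + (271)⁴
    = 3.955×10⁹ + 5.394×10⁹ = 9.349×10⁹ K⁴.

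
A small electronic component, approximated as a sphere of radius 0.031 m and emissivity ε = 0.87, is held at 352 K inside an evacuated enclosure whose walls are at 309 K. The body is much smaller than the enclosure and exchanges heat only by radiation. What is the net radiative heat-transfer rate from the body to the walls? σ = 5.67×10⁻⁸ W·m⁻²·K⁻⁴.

For a small grey body in a large enclosure: P_net = εσA(T_body⁴ − T_wall⁴).
A = 4πr² = 0.01208 m²; T_body⁴ − T_wall⁴ = 1.535×10¹⁰ − 9.117×10⁹ = 6.236×10⁹ K⁴.
|P_net| = 0.87·5.67×10⁻⁸·0.01208·6.236×10⁹.

P_net ≈ 3.71 W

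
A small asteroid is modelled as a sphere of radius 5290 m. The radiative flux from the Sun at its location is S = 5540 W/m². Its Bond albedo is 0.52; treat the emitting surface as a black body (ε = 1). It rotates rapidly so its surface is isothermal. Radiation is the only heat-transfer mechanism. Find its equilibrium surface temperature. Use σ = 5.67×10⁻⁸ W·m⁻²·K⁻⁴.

At equilibrium, absorbed power = emitted power.
Absorbing cross-section = πr² = 8.791×10⁷ m²; emitting surface = 4πr² = 3.517×10⁸ m² (ratio 4).
(1−a)S·A_cross = εσ·A_surf·T⁴  ⇒  T⁴ = (1−a)S/(4σ).
T⁴ = 0.480·5540/(4·5.67×10⁻⁸) = 1.172×10¹⁰ K⁴.
T = (1.172×10¹⁰)^(1/4).

T ≈ 329 K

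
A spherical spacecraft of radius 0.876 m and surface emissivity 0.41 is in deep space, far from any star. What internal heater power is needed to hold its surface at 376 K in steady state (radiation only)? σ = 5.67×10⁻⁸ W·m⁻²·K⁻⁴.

P = εσ·4πr²·T⁴.
4πr² = 9.643 m²; T⁴ = 1.999×10¹⁰ K⁴.
P = 0.41·5.67×10⁻⁸·9.643·1.999×10¹⁰.

P ≈ 4480 W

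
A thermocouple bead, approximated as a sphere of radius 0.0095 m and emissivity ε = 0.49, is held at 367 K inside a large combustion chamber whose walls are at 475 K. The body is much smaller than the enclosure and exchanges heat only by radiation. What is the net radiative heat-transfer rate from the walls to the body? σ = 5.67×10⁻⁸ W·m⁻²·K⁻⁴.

For a small grey body in a large enclosure: P_net = εσA(T_body⁴ − T_wall⁴).
A = 4πr² = 0.001134 m²; T_body⁴ − T_wall⁴ = 1.814×10¹⁰ − 5.091×10¹⁰ = -3.277×10¹⁰ K⁴.
|P_net| = 0.49·5.67×10⁻⁸·0.001134·3.277×10¹⁰.

P_net ≈ 1.03 W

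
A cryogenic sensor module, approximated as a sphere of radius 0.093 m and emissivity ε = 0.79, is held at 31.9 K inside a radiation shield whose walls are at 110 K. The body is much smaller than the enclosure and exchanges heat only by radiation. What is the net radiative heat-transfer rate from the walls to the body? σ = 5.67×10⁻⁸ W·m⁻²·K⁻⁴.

For a small grey body in a large enclosure: P_net = εσA(T_body⁴ − T_wall⁴).
A = 4πr² = 0.1087 m²; T_body⁴ − T_wall⁴ = 1.036×10⁶ − 1.464×10⁸ = -1.454×10⁸ K⁴.
|P_net| = 0.79·5.67×10⁻⁸·0.1087·1.454×10⁸.

P_net ≈ 0.708 W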